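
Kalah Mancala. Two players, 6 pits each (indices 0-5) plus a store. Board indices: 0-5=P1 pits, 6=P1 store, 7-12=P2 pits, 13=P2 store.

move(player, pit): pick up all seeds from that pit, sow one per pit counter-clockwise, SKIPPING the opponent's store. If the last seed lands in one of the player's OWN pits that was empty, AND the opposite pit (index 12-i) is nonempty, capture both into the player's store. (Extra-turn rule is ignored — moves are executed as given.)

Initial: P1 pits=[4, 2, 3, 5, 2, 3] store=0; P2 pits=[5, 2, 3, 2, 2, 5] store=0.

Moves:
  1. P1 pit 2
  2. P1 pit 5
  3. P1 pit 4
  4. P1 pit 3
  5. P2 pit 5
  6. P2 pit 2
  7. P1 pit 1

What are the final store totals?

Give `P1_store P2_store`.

Answer: 3 2

Derivation:
Move 1: P1 pit2 -> P1=[4,2,0,6,3,4](0) P2=[5,2,3,2,2,5](0)
Move 2: P1 pit5 -> P1=[4,2,0,6,3,0](1) P2=[6,3,4,2,2,5](0)
Move 3: P1 pit4 -> P1=[4,2,0,6,0,1](2) P2=[7,3,4,2,2,5](0)
Move 4: P1 pit3 -> P1=[4,2,0,0,1,2](3) P2=[8,4,5,2,2,5](0)
Move 5: P2 pit5 -> P1=[5,3,1,1,1,2](3) P2=[8,4,5,2,2,0](1)
Move 6: P2 pit2 -> P1=[6,3,1,1,1,2](3) P2=[8,4,0,3,3,1](2)
Move 7: P1 pit1 -> P1=[6,0,2,2,2,2](3) P2=[8,4,0,3,3,1](2)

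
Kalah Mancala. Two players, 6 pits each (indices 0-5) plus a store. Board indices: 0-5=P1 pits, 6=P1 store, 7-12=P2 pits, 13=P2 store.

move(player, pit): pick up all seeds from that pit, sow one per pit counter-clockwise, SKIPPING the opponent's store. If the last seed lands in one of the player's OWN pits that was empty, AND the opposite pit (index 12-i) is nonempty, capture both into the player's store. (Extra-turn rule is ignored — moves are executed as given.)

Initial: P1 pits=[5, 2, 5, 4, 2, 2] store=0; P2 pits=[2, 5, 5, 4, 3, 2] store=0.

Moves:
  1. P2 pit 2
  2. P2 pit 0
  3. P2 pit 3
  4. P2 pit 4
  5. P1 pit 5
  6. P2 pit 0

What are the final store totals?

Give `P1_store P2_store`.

Answer: 1 8

Derivation:
Move 1: P2 pit2 -> P1=[6,2,5,4,2,2](0) P2=[2,5,0,5,4,3](1)
Move 2: P2 pit0 -> P1=[6,2,5,0,2,2](0) P2=[0,6,0,5,4,3](6)
Move 3: P2 pit3 -> P1=[7,3,5,0,2,2](0) P2=[0,6,0,0,5,4](7)
Move 4: P2 pit4 -> P1=[8,4,6,0,2,2](0) P2=[0,6,0,0,0,5](8)
Move 5: P1 pit5 -> P1=[8,4,6,0,2,0](1) P2=[1,6,0,0,0,5](8)
Move 6: P2 pit0 -> P1=[8,4,6,0,2,0](1) P2=[0,7,0,0,0,5](8)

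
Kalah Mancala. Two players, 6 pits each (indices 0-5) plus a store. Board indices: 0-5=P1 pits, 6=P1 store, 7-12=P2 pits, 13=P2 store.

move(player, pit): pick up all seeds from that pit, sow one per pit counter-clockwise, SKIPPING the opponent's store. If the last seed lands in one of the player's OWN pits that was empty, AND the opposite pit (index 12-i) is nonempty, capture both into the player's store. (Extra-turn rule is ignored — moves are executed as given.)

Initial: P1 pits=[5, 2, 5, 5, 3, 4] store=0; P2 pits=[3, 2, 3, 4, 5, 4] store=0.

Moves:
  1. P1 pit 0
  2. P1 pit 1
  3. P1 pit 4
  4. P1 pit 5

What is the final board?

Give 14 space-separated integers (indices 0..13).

Move 1: P1 pit0 -> P1=[0,3,6,6,4,5](0) P2=[3,2,3,4,5,4](0)
Move 2: P1 pit1 -> P1=[0,0,7,7,5,5](0) P2=[3,2,3,4,5,4](0)
Move 3: P1 pit4 -> P1=[0,0,7,7,0,6](1) P2=[4,3,4,4,5,4](0)
Move 4: P1 pit5 -> P1=[0,0,7,7,0,0](2) P2=[5,4,5,5,6,4](0)

Answer: 0 0 7 7 0 0 2 5 4 5 5 6 4 0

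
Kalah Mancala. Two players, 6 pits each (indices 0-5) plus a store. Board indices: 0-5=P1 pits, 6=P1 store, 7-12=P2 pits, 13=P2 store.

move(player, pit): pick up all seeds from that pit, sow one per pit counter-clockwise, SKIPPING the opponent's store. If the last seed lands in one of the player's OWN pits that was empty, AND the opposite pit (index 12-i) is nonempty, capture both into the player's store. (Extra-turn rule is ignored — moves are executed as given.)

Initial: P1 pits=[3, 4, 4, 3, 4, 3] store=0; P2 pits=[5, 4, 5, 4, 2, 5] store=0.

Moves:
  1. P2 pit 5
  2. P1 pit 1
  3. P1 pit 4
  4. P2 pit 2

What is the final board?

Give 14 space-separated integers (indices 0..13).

Move 1: P2 pit5 -> P1=[4,5,5,4,4,3](0) P2=[5,4,5,4,2,0](1)
Move 2: P1 pit1 -> P1=[4,0,6,5,5,4](1) P2=[5,4,5,4,2,0](1)
Move 3: P1 pit4 -> P1=[4,0,6,5,0,5](2) P2=[6,5,6,4,2,0](1)
Move 4: P2 pit2 -> P1=[5,1,6,5,0,5](2) P2=[6,5,0,5,3,1](2)

Answer: 5 1 6 5 0 5 2 6 5 0 5 3 1 2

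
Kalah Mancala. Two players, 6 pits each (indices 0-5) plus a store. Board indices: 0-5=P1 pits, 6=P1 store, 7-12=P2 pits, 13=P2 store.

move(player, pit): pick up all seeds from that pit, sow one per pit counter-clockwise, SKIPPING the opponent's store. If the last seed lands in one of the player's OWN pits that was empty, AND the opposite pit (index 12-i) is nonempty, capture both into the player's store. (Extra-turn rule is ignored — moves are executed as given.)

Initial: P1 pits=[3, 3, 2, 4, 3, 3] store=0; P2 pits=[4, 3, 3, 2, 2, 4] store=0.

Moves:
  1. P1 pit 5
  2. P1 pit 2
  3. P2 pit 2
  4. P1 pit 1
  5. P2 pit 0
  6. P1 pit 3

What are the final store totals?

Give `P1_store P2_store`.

Answer: 2 0

Derivation:
Move 1: P1 pit5 -> P1=[3,3,2,4,3,0](1) P2=[5,4,3,2,2,4](0)
Move 2: P1 pit2 -> P1=[3,3,0,5,4,0](1) P2=[5,4,3,2,2,4](0)
Move 3: P2 pit2 -> P1=[3,3,0,5,4,0](1) P2=[5,4,0,3,3,5](0)
Move 4: P1 pit1 -> P1=[3,0,1,6,5,0](1) P2=[5,4,0,3,3,5](0)
Move 5: P2 pit0 -> P1=[3,0,1,6,5,0](1) P2=[0,5,1,4,4,6](0)
Move 6: P1 pit3 -> P1=[3,0,1,0,6,1](2) P2=[1,6,2,4,4,6](0)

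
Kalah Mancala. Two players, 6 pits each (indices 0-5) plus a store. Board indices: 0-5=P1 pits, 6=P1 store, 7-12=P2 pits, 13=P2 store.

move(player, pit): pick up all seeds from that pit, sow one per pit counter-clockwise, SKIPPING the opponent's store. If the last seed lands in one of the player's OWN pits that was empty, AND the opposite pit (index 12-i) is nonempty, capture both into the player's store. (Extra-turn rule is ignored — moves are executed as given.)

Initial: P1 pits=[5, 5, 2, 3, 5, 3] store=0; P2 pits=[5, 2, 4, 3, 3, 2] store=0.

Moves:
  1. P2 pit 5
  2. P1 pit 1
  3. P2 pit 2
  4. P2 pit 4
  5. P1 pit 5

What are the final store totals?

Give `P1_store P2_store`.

Answer: 2 3

Derivation:
Move 1: P2 pit5 -> P1=[6,5,2,3,5,3](0) P2=[5,2,4,3,3,0](1)
Move 2: P1 pit1 -> P1=[6,0,3,4,6,4](1) P2=[5,2,4,3,3,0](1)
Move 3: P2 pit2 -> P1=[6,0,3,4,6,4](1) P2=[5,2,0,4,4,1](2)
Move 4: P2 pit4 -> P1=[7,1,3,4,6,4](1) P2=[5,2,0,4,0,2](3)
Move 5: P1 pit5 -> P1=[7,1,3,4,6,0](2) P2=[6,3,1,4,0,2](3)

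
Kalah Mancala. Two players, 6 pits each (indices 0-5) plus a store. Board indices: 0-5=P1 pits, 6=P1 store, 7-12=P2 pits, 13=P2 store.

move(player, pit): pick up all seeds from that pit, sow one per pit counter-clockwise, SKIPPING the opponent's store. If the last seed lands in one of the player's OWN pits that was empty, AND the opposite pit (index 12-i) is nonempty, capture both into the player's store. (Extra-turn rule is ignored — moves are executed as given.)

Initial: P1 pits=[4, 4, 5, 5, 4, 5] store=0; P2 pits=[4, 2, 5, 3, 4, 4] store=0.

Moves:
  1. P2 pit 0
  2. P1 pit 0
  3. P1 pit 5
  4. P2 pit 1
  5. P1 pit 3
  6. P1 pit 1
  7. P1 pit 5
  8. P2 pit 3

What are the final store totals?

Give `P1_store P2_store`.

Move 1: P2 pit0 -> P1=[4,4,5,5,4,5](0) P2=[0,3,6,4,5,4](0)
Move 2: P1 pit0 -> P1=[0,5,6,6,5,5](0) P2=[0,3,6,4,5,4](0)
Move 3: P1 pit5 -> P1=[0,5,6,6,5,0](1) P2=[1,4,7,5,5,4](0)
Move 4: P2 pit1 -> P1=[0,5,6,6,5,0](1) P2=[1,0,8,6,6,5](0)
Move 5: P1 pit3 -> P1=[0,5,6,0,6,1](2) P2=[2,1,9,6,6,5](0)
Move 6: P1 pit1 -> P1=[0,0,7,1,7,2](3) P2=[2,1,9,6,6,5](0)
Move 7: P1 pit5 -> P1=[0,0,7,1,7,0](4) P2=[3,1,9,6,6,5](0)
Move 8: P2 pit3 -> P1=[1,1,8,1,7,0](4) P2=[3,1,9,0,7,6](1)

Answer: 4 1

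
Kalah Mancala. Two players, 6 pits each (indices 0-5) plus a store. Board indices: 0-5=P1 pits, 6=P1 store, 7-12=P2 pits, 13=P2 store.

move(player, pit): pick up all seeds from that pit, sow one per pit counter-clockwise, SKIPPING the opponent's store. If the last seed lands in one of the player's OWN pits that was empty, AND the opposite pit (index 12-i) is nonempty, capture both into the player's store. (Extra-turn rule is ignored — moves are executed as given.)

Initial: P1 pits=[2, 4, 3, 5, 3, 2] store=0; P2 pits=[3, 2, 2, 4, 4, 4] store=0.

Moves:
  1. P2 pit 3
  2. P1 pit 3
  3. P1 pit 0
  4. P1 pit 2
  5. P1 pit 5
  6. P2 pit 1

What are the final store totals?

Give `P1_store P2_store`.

Move 1: P2 pit3 -> P1=[3,4,3,5,3,2](0) P2=[3,2,2,0,5,5](1)
Move 2: P1 pit3 -> P1=[3,4,3,0,4,3](1) P2=[4,3,2,0,5,5](1)
Move 3: P1 pit0 -> P1=[0,5,4,0,4,3](4) P2=[4,3,0,0,5,5](1)
Move 4: P1 pit2 -> P1=[0,5,0,1,5,4](5) P2=[4,3,0,0,5,5](1)
Move 5: P1 pit5 -> P1=[0,5,0,1,5,0](6) P2=[5,4,1,0,5,5](1)
Move 6: P2 pit1 -> P1=[0,5,0,1,5,0](6) P2=[5,0,2,1,6,6](1)

Answer: 6 1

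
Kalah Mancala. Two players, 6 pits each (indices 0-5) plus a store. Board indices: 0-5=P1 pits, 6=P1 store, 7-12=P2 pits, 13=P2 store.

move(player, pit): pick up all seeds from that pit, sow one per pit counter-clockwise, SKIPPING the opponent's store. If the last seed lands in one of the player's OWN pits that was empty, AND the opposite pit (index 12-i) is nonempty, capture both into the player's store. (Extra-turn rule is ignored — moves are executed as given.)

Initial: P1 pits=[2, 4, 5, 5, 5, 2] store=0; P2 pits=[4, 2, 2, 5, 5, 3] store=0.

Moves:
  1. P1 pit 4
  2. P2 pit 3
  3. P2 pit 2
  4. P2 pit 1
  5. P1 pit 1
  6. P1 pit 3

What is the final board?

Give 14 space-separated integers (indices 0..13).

Answer: 3 0 6 0 2 5 3 6 1 2 2 8 5 1

Derivation:
Move 1: P1 pit4 -> P1=[2,4,5,5,0,3](1) P2=[5,3,3,5,5,3](0)
Move 2: P2 pit3 -> P1=[3,5,5,5,0,3](1) P2=[5,3,3,0,6,4](1)
Move 3: P2 pit2 -> P1=[3,5,5,5,0,3](1) P2=[5,3,0,1,7,5](1)
Move 4: P2 pit1 -> P1=[3,5,5,5,0,3](1) P2=[5,0,1,2,8,5](1)
Move 5: P1 pit1 -> P1=[3,0,6,6,1,4](2) P2=[5,0,1,2,8,5](1)
Move 6: P1 pit3 -> P1=[3,0,6,0,2,5](3) P2=[6,1,2,2,8,5](1)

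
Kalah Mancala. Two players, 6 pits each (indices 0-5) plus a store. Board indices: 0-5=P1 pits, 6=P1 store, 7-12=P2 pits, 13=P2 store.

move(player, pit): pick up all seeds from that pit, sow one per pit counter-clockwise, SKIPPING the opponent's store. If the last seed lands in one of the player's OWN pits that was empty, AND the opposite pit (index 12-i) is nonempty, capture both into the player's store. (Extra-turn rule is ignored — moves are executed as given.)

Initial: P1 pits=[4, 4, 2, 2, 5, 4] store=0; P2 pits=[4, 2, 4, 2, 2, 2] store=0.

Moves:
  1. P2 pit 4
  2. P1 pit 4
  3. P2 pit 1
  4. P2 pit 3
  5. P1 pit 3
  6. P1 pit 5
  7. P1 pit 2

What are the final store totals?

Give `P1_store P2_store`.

Move 1: P2 pit4 -> P1=[4,4,2,2,5,4](0) P2=[4,2,4,2,0,3](1)
Move 2: P1 pit4 -> P1=[4,4,2,2,0,5](1) P2=[5,3,5,2,0,3](1)
Move 3: P2 pit1 -> P1=[4,0,2,2,0,5](1) P2=[5,0,6,3,0,3](6)
Move 4: P2 pit3 -> P1=[4,0,2,2,0,5](1) P2=[5,0,6,0,1,4](7)
Move 5: P1 pit3 -> P1=[4,0,2,0,1,6](1) P2=[5,0,6,0,1,4](7)
Move 6: P1 pit5 -> P1=[4,0,2,0,1,0](2) P2=[6,1,7,1,2,4](7)
Move 7: P1 pit2 -> P1=[4,0,0,1,2,0](2) P2=[6,1,7,1,2,4](7)

Answer: 2 7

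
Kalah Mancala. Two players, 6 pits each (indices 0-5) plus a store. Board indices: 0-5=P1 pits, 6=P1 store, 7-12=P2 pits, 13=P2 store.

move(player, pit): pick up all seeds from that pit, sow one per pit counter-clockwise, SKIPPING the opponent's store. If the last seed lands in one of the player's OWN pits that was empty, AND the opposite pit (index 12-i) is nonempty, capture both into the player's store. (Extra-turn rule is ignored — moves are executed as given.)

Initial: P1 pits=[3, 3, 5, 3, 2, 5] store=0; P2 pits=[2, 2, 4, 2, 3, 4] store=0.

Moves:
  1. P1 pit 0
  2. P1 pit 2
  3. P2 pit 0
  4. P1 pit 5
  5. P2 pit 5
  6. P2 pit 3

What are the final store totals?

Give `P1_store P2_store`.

Answer: 2 2

Derivation:
Move 1: P1 pit0 -> P1=[0,4,6,4,2,5](0) P2=[2,2,4,2,3,4](0)
Move 2: P1 pit2 -> P1=[0,4,0,5,3,6](1) P2=[3,3,4,2,3,4](0)
Move 3: P2 pit0 -> P1=[0,4,0,5,3,6](1) P2=[0,4,5,3,3,4](0)
Move 4: P1 pit5 -> P1=[0,4,0,5,3,0](2) P2=[1,5,6,4,4,4](0)
Move 5: P2 pit5 -> P1=[1,5,1,5,3,0](2) P2=[1,5,6,4,4,0](1)
Move 6: P2 pit3 -> P1=[2,5,1,5,3,0](2) P2=[1,5,6,0,5,1](2)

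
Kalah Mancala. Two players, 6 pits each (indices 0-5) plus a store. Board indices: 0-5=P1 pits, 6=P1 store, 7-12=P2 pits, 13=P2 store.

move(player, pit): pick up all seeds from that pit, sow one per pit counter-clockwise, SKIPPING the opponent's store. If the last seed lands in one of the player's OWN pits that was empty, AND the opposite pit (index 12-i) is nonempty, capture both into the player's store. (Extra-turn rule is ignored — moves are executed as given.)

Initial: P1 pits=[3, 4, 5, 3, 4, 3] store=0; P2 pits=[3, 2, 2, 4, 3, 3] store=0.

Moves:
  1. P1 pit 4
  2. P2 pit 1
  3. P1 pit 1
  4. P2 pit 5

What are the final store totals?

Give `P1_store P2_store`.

Move 1: P1 pit4 -> P1=[3,4,5,3,0,4](1) P2=[4,3,2,4,3,3](0)
Move 2: P2 pit1 -> P1=[3,4,5,3,0,4](1) P2=[4,0,3,5,4,3](0)
Move 3: P1 pit1 -> P1=[3,0,6,4,1,5](1) P2=[4,0,3,5,4,3](0)
Move 4: P2 pit5 -> P1=[4,1,6,4,1,5](1) P2=[4,0,3,5,4,0](1)

Answer: 1 1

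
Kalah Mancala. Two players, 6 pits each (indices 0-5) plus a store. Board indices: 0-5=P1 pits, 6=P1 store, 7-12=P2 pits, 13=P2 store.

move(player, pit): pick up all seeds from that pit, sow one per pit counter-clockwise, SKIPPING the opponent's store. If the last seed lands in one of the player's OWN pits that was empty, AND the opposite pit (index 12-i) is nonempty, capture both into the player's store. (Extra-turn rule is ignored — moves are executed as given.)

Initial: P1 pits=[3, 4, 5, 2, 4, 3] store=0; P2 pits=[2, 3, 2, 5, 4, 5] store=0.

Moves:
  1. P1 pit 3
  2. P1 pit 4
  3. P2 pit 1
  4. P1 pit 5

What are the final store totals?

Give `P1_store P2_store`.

Answer: 2 0

Derivation:
Move 1: P1 pit3 -> P1=[3,4,5,0,5,4](0) P2=[2,3,2,5,4,5](0)
Move 2: P1 pit4 -> P1=[3,4,5,0,0,5](1) P2=[3,4,3,5,4,5](0)
Move 3: P2 pit1 -> P1=[3,4,5,0,0,5](1) P2=[3,0,4,6,5,6](0)
Move 4: P1 pit5 -> P1=[3,4,5,0,0,0](2) P2=[4,1,5,7,5,6](0)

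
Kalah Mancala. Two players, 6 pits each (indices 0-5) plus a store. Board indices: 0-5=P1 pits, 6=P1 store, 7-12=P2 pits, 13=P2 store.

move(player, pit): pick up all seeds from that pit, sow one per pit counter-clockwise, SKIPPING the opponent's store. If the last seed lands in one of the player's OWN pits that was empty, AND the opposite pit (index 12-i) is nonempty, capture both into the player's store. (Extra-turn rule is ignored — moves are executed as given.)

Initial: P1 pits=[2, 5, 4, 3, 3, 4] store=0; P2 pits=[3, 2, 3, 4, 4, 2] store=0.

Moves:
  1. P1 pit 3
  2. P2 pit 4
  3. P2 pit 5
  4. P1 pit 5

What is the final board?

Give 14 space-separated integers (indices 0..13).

Move 1: P1 pit3 -> P1=[2,5,4,0,4,5](1) P2=[3,2,3,4,4,2](0)
Move 2: P2 pit4 -> P1=[3,6,4,0,4,5](1) P2=[3,2,3,4,0,3](1)
Move 3: P2 pit5 -> P1=[4,7,4,0,4,5](1) P2=[3,2,3,4,0,0](2)
Move 4: P1 pit5 -> P1=[4,7,4,0,4,0](2) P2=[4,3,4,5,0,0](2)

Answer: 4 7 4 0 4 0 2 4 3 4 5 0 0 2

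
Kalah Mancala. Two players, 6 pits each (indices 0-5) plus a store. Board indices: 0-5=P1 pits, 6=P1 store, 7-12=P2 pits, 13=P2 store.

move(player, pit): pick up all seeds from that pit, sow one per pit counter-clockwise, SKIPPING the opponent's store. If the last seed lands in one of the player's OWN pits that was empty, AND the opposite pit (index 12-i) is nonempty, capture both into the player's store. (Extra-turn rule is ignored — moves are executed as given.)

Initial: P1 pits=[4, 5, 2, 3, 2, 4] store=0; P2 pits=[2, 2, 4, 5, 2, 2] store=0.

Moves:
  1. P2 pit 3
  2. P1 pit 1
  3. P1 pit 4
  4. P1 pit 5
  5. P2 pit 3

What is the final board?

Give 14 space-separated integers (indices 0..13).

Answer: 5 0 3 4 0 0 3 5 3 5 0 5 3 1

Derivation:
Move 1: P2 pit3 -> P1=[5,6,2,3,2,4](0) P2=[2,2,4,0,3,3](1)
Move 2: P1 pit1 -> P1=[5,0,3,4,3,5](1) P2=[3,2,4,0,3,3](1)
Move 3: P1 pit4 -> P1=[5,0,3,4,0,6](2) P2=[4,2,4,0,3,3](1)
Move 4: P1 pit5 -> P1=[5,0,3,4,0,0](3) P2=[5,3,5,1,4,3](1)
Move 5: P2 pit3 -> P1=[5,0,3,4,0,0](3) P2=[5,3,5,0,5,3](1)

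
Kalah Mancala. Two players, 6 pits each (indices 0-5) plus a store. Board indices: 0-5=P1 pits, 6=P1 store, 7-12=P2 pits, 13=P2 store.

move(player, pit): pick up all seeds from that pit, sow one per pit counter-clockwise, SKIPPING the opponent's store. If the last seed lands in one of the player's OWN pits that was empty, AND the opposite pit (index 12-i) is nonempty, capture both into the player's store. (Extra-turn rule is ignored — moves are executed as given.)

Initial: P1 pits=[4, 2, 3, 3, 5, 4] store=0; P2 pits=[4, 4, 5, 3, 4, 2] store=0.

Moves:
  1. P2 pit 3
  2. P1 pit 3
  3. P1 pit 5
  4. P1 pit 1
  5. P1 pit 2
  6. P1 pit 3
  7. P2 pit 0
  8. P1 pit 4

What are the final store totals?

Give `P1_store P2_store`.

Move 1: P2 pit3 -> P1=[4,2,3,3,5,4](0) P2=[4,4,5,0,5,3](1)
Move 2: P1 pit3 -> P1=[4,2,3,0,6,5](1) P2=[4,4,5,0,5,3](1)
Move 3: P1 pit5 -> P1=[4,2,3,0,6,0](2) P2=[5,5,6,1,5,3](1)
Move 4: P1 pit1 -> P1=[4,0,4,0,6,0](9) P2=[5,5,0,1,5,3](1)
Move 5: P1 pit2 -> P1=[4,0,0,1,7,1](10) P2=[5,5,0,1,5,3](1)
Move 6: P1 pit3 -> P1=[4,0,0,0,8,1](10) P2=[5,5,0,1,5,3](1)
Move 7: P2 pit0 -> P1=[4,0,0,0,8,1](10) P2=[0,6,1,2,6,4](1)
Move 8: P1 pit4 -> P1=[4,0,0,0,0,2](11) P2=[1,7,2,3,7,5](1)

Answer: 11 1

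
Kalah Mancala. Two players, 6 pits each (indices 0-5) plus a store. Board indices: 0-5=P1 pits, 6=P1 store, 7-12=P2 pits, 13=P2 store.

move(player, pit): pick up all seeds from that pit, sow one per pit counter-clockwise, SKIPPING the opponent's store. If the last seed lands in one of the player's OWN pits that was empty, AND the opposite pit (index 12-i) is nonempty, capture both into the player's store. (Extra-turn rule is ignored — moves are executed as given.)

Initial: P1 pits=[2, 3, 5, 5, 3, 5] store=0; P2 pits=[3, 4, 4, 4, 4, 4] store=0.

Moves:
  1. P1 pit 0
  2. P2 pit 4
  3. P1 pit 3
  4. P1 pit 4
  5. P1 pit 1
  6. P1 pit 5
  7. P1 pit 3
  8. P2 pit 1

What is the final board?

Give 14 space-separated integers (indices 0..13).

Move 1: P1 pit0 -> P1=[0,4,6,5,3,5](0) P2=[3,4,4,4,4,4](0)
Move 2: P2 pit4 -> P1=[1,5,6,5,3,5](0) P2=[3,4,4,4,0,5](1)
Move 3: P1 pit3 -> P1=[1,5,6,0,4,6](1) P2=[4,5,4,4,0,5](1)
Move 4: P1 pit4 -> P1=[1,5,6,0,0,7](2) P2=[5,6,4,4,0,5](1)
Move 5: P1 pit1 -> P1=[1,0,7,1,1,8](3) P2=[5,6,4,4,0,5](1)
Move 6: P1 pit5 -> P1=[2,0,7,1,1,0](4) P2=[6,7,5,5,1,6](1)
Move 7: P1 pit3 -> P1=[2,0,7,0,2,0](4) P2=[6,7,5,5,1,6](1)
Move 8: P2 pit1 -> P1=[3,1,7,0,2,0](4) P2=[6,0,6,6,2,7](2)

Answer: 3 1 7 0 2 0 4 6 0 6 6 2 7 2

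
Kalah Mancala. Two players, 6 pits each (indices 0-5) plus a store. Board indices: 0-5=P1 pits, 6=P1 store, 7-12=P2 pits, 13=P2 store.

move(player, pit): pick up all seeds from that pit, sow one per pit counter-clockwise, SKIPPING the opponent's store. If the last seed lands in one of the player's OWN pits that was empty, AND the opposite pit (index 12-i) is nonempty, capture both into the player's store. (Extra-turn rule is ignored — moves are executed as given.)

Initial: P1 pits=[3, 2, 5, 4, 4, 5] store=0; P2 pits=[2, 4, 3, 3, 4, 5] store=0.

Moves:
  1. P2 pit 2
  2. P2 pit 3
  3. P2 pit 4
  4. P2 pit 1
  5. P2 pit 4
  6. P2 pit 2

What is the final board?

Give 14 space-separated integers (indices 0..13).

Move 1: P2 pit2 -> P1=[3,2,5,4,4,5](0) P2=[2,4,0,4,5,6](0)
Move 2: P2 pit3 -> P1=[4,2,5,4,4,5](0) P2=[2,4,0,0,6,7](1)
Move 3: P2 pit4 -> P1=[5,3,6,5,4,5](0) P2=[2,4,0,0,0,8](2)
Move 4: P2 pit1 -> P1=[5,3,6,5,4,5](0) P2=[2,0,1,1,1,9](2)
Move 5: P2 pit4 -> P1=[5,3,6,5,4,5](0) P2=[2,0,1,1,0,10](2)
Move 6: P2 pit2 -> P1=[5,3,6,5,4,5](0) P2=[2,0,0,2,0,10](2)

Answer: 5 3 6 5 4 5 0 2 0 0 2 0 10 2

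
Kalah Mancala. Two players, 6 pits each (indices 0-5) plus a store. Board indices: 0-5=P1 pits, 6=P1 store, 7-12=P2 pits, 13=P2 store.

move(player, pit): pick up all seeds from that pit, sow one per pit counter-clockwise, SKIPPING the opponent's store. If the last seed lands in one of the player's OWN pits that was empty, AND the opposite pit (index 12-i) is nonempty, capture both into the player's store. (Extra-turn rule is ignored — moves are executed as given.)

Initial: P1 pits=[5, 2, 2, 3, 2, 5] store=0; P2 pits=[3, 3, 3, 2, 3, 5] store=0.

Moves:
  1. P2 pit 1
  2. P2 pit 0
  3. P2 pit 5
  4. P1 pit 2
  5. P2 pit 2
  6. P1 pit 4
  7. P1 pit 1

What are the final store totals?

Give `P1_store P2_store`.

Move 1: P2 pit1 -> P1=[5,2,2,3,2,5](0) P2=[3,0,4,3,4,5](0)
Move 2: P2 pit0 -> P1=[5,2,2,3,2,5](0) P2=[0,1,5,4,4,5](0)
Move 3: P2 pit5 -> P1=[6,3,3,4,2,5](0) P2=[0,1,5,4,4,0](1)
Move 4: P1 pit2 -> P1=[6,3,0,5,3,6](0) P2=[0,1,5,4,4,0](1)
Move 5: P2 pit2 -> P1=[7,3,0,5,3,6](0) P2=[0,1,0,5,5,1](2)
Move 6: P1 pit4 -> P1=[7,3,0,5,0,7](1) P2=[1,1,0,5,5,1](2)
Move 7: P1 pit1 -> P1=[7,0,1,6,0,7](3) P2=[1,0,0,5,5,1](2)

Answer: 3 2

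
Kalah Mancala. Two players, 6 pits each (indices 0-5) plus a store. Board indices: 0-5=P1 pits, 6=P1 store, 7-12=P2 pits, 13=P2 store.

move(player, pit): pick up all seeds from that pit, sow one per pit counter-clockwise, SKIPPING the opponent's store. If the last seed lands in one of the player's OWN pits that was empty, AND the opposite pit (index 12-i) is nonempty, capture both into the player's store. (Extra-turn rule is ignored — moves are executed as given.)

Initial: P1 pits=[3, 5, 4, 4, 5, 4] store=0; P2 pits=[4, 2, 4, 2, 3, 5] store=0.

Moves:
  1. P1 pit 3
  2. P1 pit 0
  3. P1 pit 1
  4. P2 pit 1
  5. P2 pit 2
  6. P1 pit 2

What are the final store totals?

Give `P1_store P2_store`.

Move 1: P1 pit3 -> P1=[3,5,4,0,6,5](1) P2=[5,2,4,2,3,5](0)
Move 2: P1 pit0 -> P1=[0,6,5,0,6,5](6) P2=[5,2,0,2,3,5](0)
Move 3: P1 pit1 -> P1=[0,0,6,1,7,6](7) P2=[6,2,0,2,3,5](0)
Move 4: P2 pit1 -> P1=[0,0,6,1,7,6](7) P2=[6,0,1,3,3,5](0)
Move 5: P2 pit2 -> P1=[0,0,6,1,7,6](7) P2=[6,0,0,4,3,5](0)
Move 6: P1 pit2 -> P1=[0,0,0,2,8,7](8) P2=[7,1,0,4,3,5](0)

Answer: 8 0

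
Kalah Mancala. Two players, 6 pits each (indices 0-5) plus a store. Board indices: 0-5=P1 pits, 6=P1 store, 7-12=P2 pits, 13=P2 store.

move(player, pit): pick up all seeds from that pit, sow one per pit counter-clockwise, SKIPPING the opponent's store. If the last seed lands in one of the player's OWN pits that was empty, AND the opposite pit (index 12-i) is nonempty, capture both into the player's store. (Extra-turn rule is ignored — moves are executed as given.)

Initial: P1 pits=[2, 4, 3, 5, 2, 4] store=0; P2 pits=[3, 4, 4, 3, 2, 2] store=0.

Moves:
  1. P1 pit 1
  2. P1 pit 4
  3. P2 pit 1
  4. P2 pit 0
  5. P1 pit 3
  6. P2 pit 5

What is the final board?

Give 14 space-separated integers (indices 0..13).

Move 1: P1 pit1 -> P1=[2,0,4,6,3,5](0) P2=[3,4,4,3,2,2](0)
Move 2: P1 pit4 -> P1=[2,0,4,6,0,6](1) P2=[4,4,4,3,2,2](0)
Move 3: P2 pit1 -> P1=[2,0,4,6,0,6](1) P2=[4,0,5,4,3,3](0)
Move 4: P2 pit0 -> P1=[2,0,4,6,0,6](1) P2=[0,1,6,5,4,3](0)
Move 5: P1 pit3 -> P1=[2,0,4,0,1,7](2) P2=[1,2,7,5,4,3](0)
Move 6: P2 pit5 -> P1=[3,1,4,0,1,7](2) P2=[1,2,7,5,4,0](1)

Answer: 3 1 4 0 1 7 2 1 2 7 5 4 0 1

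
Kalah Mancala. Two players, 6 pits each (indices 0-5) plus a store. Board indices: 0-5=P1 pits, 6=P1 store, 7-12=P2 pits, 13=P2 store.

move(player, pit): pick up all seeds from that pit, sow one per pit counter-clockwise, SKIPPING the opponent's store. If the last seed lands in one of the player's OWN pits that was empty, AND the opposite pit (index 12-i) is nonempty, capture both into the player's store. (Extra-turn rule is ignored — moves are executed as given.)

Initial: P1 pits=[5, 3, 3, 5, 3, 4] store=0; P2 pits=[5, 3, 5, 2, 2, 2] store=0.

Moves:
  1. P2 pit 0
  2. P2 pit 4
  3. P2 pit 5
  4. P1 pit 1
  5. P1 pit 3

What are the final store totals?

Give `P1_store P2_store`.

Answer: 1 2

Derivation:
Move 1: P2 pit0 -> P1=[5,3,3,5,3,4](0) P2=[0,4,6,3,3,3](0)
Move 2: P2 pit4 -> P1=[6,3,3,5,3,4](0) P2=[0,4,6,3,0,4](1)
Move 3: P2 pit5 -> P1=[7,4,4,5,3,4](0) P2=[0,4,6,3,0,0](2)
Move 4: P1 pit1 -> P1=[7,0,5,6,4,5](0) P2=[0,4,6,3,0,0](2)
Move 5: P1 pit3 -> P1=[7,0,5,0,5,6](1) P2=[1,5,7,3,0,0](2)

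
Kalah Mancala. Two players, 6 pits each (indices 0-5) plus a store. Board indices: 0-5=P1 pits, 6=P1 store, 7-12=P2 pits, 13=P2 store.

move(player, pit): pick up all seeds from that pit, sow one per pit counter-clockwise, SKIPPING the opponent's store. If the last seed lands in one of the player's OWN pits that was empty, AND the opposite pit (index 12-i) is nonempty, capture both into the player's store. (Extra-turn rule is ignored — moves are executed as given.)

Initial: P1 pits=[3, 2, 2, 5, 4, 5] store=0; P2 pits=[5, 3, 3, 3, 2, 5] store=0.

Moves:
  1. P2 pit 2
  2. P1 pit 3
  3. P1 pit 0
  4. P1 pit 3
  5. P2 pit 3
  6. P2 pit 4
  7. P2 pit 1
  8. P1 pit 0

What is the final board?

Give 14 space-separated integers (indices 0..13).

Answer: 0 5 4 0 6 6 1 6 0 1 1 1 9 2

Derivation:
Move 1: P2 pit2 -> P1=[3,2,2,5,4,5](0) P2=[5,3,0,4,3,6](0)
Move 2: P1 pit3 -> P1=[3,2,2,0,5,6](1) P2=[6,4,0,4,3,6](0)
Move 3: P1 pit0 -> P1=[0,3,3,1,5,6](1) P2=[6,4,0,4,3,6](0)
Move 4: P1 pit3 -> P1=[0,3,3,0,6,6](1) P2=[6,4,0,4,3,6](0)
Move 5: P2 pit3 -> P1=[1,3,3,0,6,6](1) P2=[6,4,0,0,4,7](1)
Move 6: P2 pit4 -> P1=[2,4,3,0,6,6](1) P2=[6,4,0,0,0,8](2)
Move 7: P2 pit1 -> P1=[2,4,3,0,6,6](1) P2=[6,0,1,1,1,9](2)
Move 8: P1 pit0 -> P1=[0,5,4,0,6,6](1) P2=[6,0,1,1,1,9](2)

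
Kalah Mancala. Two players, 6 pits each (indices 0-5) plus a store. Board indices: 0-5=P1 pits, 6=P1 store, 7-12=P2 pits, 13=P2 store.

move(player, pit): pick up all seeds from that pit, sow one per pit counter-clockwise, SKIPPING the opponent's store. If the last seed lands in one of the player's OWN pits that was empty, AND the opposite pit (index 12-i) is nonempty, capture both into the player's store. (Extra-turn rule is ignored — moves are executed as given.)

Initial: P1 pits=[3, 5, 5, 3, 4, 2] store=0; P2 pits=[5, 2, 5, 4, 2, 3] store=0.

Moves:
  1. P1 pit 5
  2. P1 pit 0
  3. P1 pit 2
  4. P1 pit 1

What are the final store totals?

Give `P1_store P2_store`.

Move 1: P1 pit5 -> P1=[3,5,5,3,4,0](1) P2=[6,2,5,4,2,3](0)
Move 2: P1 pit0 -> P1=[0,6,6,4,4,0](1) P2=[6,2,5,4,2,3](0)
Move 3: P1 pit2 -> P1=[0,6,0,5,5,1](2) P2=[7,3,5,4,2,3](0)
Move 4: P1 pit1 -> P1=[0,0,1,6,6,2](3) P2=[8,3,5,4,2,3](0)

Answer: 3 0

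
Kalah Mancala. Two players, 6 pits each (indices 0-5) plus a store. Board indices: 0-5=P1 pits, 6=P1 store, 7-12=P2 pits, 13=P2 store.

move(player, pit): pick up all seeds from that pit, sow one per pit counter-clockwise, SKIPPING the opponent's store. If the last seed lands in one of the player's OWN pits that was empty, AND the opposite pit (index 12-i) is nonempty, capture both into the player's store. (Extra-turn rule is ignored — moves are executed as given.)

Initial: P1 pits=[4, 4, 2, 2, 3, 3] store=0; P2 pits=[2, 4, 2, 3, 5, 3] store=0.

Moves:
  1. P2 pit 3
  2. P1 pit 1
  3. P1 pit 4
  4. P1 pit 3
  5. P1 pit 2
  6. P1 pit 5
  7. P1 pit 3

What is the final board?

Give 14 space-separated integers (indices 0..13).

Move 1: P2 pit3 -> P1=[4,4,2,2,3,3](0) P2=[2,4,2,0,6,4](1)
Move 2: P1 pit1 -> P1=[4,0,3,3,4,4](0) P2=[2,4,2,0,6,4](1)
Move 3: P1 pit4 -> P1=[4,0,3,3,0,5](1) P2=[3,5,2,0,6,4](1)
Move 4: P1 pit3 -> P1=[4,0,3,0,1,6](2) P2=[3,5,2,0,6,4](1)
Move 5: P1 pit2 -> P1=[4,0,0,1,2,7](2) P2=[3,5,2,0,6,4](1)
Move 6: P1 pit5 -> P1=[4,0,0,1,2,0](3) P2=[4,6,3,1,7,5](1)
Move 7: P1 pit3 -> P1=[4,0,0,0,3,0](3) P2=[4,6,3,1,7,5](1)

Answer: 4 0 0 0 3 0 3 4 6 3 1 7 5 1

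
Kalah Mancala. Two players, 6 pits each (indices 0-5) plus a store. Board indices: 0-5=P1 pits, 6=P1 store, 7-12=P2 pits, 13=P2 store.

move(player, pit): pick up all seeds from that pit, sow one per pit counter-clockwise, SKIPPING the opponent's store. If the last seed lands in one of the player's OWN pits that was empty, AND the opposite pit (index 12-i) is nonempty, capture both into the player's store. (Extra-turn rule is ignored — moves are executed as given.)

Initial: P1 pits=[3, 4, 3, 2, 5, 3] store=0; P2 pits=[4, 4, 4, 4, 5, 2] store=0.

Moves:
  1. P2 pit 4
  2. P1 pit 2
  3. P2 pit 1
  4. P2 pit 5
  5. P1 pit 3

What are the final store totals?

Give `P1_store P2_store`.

Answer: 2 2

Derivation:
Move 1: P2 pit4 -> P1=[4,5,4,2,5,3](0) P2=[4,4,4,4,0,3](1)
Move 2: P1 pit2 -> P1=[4,5,0,3,6,4](1) P2=[4,4,4,4,0,3](1)
Move 3: P2 pit1 -> P1=[4,5,0,3,6,4](1) P2=[4,0,5,5,1,4](1)
Move 4: P2 pit5 -> P1=[5,6,1,3,6,4](1) P2=[4,0,5,5,1,0](2)
Move 5: P1 pit3 -> P1=[5,6,1,0,7,5](2) P2=[4,0,5,5,1,0](2)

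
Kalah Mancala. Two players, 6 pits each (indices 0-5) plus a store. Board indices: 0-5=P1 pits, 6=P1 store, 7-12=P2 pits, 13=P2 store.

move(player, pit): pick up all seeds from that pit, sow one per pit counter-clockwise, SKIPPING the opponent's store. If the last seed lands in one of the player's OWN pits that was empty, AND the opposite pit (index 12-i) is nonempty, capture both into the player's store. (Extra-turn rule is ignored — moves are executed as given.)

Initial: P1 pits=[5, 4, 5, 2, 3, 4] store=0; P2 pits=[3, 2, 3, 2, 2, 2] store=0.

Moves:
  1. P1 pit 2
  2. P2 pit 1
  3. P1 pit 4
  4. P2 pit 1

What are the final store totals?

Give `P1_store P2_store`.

Answer: 2 0

Derivation:
Move 1: P1 pit2 -> P1=[5,4,0,3,4,5](1) P2=[4,2,3,2,2,2](0)
Move 2: P2 pit1 -> P1=[5,4,0,3,4,5](1) P2=[4,0,4,3,2,2](0)
Move 3: P1 pit4 -> P1=[5,4,0,3,0,6](2) P2=[5,1,4,3,2,2](0)
Move 4: P2 pit1 -> P1=[5,4,0,3,0,6](2) P2=[5,0,5,3,2,2](0)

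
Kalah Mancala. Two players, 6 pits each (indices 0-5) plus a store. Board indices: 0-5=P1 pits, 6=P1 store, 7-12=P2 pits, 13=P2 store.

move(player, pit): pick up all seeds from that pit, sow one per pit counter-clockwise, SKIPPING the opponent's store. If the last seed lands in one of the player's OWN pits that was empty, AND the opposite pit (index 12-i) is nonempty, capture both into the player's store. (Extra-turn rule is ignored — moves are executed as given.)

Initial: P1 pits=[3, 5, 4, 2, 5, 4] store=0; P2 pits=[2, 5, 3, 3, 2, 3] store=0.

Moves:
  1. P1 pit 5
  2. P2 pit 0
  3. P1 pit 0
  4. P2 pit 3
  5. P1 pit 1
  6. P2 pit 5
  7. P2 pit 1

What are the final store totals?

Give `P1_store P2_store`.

Move 1: P1 pit5 -> P1=[3,5,4,2,5,0](1) P2=[3,6,4,3,2,3](0)
Move 2: P2 pit0 -> P1=[3,5,4,2,5,0](1) P2=[0,7,5,4,2,3](0)
Move 3: P1 pit0 -> P1=[0,6,5,3,5,0](1) P2=[0,7,5,4,2,3](0)
Move 4: P2 pit3 -> P1=[1,6,5,3,5,0](1) P2=[0,7,5,0,3,4](1)
Move 5: P1 pit1 -> P1=[1,0,6,4,6,1](2) P2=[1,7,5,0,3,4](1)
Move 6: P2 pit5 -> P1=[2,1,7,4,6,1](2) P2=[1,7,5,0,3,0](2)
Move 7: P2 pit1 -> P1=[3,2,7,4,6,1](2) P2=[1,0,6,1,4,1](3)

Answer: 2 3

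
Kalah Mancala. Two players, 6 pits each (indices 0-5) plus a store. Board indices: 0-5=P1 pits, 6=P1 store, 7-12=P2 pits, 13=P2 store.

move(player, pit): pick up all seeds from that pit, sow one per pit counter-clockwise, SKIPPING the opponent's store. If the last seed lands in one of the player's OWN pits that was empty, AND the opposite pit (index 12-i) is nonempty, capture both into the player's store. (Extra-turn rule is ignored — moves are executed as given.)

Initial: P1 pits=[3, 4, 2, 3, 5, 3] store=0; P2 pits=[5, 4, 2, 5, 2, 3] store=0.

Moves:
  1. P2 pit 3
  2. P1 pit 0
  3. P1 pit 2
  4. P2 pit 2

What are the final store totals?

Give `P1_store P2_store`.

Answer: 0 1

Derivation:
Move 1: P2 pit3 -> P1=[4,5,2,3,5,3](0) P2=[5,4,2,0,3,4](1)
Move 2: P1 pit0 -> P1=[0,6,3,4,6,3](0) P2=[5,4,2,0,3,4](1)
Move 3: P1 pit2 -> P1=[0,6,0,5,7,4](0) P2=[5,4,2,0,3,4](1)
Move 4: P2 pit2 -> P1=[0,6,0,5,7,4](0) P2=[5,4,0,1,4,4](1)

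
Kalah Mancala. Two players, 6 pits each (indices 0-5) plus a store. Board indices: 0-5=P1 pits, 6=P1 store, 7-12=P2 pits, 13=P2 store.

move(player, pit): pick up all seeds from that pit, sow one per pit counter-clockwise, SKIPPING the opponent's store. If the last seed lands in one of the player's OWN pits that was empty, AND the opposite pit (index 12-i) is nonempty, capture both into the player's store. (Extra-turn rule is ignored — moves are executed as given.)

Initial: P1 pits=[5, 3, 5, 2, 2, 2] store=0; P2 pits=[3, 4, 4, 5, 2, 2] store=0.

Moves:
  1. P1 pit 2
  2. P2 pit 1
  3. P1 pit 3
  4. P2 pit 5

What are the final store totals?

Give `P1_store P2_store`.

Answer: 2 1

Derivation:
Move 1: P1 pit2 -> P1=[5,3,0,3,3,3](1) P2=[4,4,4,5,2,2](0)
Move 2: P2 pit1 -> P1=[5,3,0,3,3,3](1) P2=[4,0,5,6,3,3](0)
Move 3: P1 pit3 -> P1=[5,3,0,0,4,4](2) P2=[4,0,5,6,3,3](0)
Move 4: P2 pit5 -> P1=[6,4,0,0,4,4](2) P2=[4,0,5,6,3,0](1)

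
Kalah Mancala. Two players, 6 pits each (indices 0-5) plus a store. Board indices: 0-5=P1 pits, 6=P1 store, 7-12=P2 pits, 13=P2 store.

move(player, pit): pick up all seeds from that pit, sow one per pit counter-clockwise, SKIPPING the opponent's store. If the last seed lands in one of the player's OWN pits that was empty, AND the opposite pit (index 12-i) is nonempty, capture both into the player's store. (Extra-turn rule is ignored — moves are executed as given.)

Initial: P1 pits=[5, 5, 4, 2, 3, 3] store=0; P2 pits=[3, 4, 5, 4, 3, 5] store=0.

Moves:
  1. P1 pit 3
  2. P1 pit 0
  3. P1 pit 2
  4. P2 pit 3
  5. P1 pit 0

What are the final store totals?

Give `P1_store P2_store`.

Answer: 1 1

Derivation:
Move 1: P1 pit3 -> P1=[5,5,4,0,4,4](0) P2=[3,4,5,4,3,5](0)
Move 2: P1 pit0 -> P1=[0,6,5,1,5,5](0) P2=[3,4,5,4,3,5](0)
Move 3: P1 pit2 -> P1=[0,6,0,2,6,6](1) P2=[4,4,5,4,3,5](0)
Move 4: P2 pit3 -> P1=[1,6,0,2,6,6](1) P2=[4,4,5,0,4,6](1)
Move 5: P1 pit0 -> P1=[0,7,0,2,6,6](1) P2=[4,4,5,0,4,6](1)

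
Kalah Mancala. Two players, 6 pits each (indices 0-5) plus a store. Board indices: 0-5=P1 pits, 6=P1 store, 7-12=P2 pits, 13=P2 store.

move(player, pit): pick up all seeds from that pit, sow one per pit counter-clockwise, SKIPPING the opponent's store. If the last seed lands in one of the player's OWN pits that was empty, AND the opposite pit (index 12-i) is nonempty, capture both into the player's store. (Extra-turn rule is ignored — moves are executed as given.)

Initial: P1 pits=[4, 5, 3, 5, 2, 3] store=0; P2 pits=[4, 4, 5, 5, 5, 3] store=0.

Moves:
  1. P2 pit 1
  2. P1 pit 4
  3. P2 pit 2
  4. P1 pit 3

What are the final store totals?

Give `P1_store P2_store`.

Move 1: P2 pit1 -> P1=[4,5,3,5,2,3](0) P2=[4,0,6,6,6,4](0)
Move 2: P1 pit4 -> P1=[4,5,3,5,0,4](1) P2=[4,0,6,6,6,4](0)
Move 3: P2 pit2 -> P1=[5,6,3,5,0,4](1) P2=[4,0,0,7,7,5](1)
Move 4: P1 pit3 -> P1=[5,6,3,0,1,5](2) P2=[5,1,0,7,7,5](1)

Answer: 2 1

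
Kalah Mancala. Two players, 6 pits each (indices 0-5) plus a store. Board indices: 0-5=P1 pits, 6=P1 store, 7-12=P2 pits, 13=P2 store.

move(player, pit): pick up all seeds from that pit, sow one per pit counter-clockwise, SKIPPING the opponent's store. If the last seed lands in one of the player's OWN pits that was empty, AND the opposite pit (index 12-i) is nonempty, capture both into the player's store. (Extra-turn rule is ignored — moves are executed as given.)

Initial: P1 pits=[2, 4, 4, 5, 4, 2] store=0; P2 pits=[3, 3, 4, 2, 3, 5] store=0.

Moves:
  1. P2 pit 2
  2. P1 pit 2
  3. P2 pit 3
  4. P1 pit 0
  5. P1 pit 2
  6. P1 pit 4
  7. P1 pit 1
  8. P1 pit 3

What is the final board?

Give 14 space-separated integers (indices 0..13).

Move 1: P2 pit2 -> P1=[2,4,4,5,4,2](0) P2=[3,3,0,3,4,6](1)
Move 2: P1 pit2 -> P1=[2,4,0,6,5,3](1) P2=[3,3,0,3,4,6](1)
Move 3: P2 pit3 -> P1=[2,4,0,6,5,3](1) P2=[3,3,0,0,5,7](2)
Move 4: P1 pit0 -> P1=[0,5,1,6,5,3](1) P2=[3,3,0,0,5,7](2)
Move 5: P1 pit2 -> P1=[0,5,0,7,5,3](1) P2=[3,3,0,0,5,7](2)
Move 6: P1 pit4 -> P1=[0,5,0,7,0,4](2) P2=[4,4,1,0,5,7](2)
Move 7: P1 pit1 -> P1=[0,0,1,8,1,5](3) P2=[4,4,1,0,5,7](2)
Move 8: P1 pit3 -> P1=[0,0,1,0,2,6](4) P2=[5,5,2,1,6,7](2)

Answer: 0 0 1 0 2 6 4 5 5 2 1 6 7 2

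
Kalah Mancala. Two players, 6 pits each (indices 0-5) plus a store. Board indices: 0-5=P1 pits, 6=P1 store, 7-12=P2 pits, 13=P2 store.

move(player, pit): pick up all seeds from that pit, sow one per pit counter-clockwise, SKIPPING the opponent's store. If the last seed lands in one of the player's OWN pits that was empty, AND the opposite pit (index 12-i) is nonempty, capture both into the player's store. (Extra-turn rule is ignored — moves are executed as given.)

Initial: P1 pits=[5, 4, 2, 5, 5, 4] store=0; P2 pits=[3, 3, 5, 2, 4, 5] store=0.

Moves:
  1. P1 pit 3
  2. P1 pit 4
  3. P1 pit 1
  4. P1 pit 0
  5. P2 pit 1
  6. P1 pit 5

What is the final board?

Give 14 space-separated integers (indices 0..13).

Move 1: P1 pit3 -> P1=[5,4,2,0,6,5](1) P2=[4,4,5,2,4,5](0)
Move 2: P1 pit4 -> P1=[5,4,2,0,0,6](2) P2=[5,5,6,3,4,5](0)
Move 3: P1 pit1 -> P1=[5,0,3,1,1,7](2) P2=[5,5,6,3,4,5](0)
Move 4: P1 pit0 -> P1=[0,1,4,2,2,8](2) P2=[5,5,6,3,4,5](0)
Move 5: P2 pit1 -> P1=[0,1,4,2,2,8](2) P2=[5,0,7,4,5,6](1)
Move 6: P1 pit5 -> P1=[0,1,4,2,2,0](11) P2=[6,1,8,5,6,0](1)

Answer: 0 1 4 2 2 0 11 6 1 8 5 6 0 1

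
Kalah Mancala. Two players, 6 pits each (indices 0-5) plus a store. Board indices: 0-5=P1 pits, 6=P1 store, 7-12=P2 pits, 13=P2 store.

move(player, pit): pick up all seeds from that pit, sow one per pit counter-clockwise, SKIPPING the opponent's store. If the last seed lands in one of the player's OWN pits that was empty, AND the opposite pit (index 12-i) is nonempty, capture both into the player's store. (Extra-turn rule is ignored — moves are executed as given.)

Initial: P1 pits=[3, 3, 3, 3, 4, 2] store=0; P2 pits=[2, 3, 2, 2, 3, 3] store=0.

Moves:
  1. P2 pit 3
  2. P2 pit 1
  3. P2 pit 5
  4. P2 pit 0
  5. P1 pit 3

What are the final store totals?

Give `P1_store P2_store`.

Move 1: P2 pit3 -> P1=[3,3,3,3,4,2](0) P2=[2,3,2,0,4,4](0)
Move 2: P2 pit1 -> P1=[3,3,3,3,4,2](0) P2=[2,0,3,1,5,4](0)
Move 3: P2 pit5 -> P1=[4,4,4,3,4,2](0) P2=[2,0,3,1,5,0](1)
Move 4: P2 pit0 -> P1=[4,4,4,3,4,2](0) P2=[0,1,4,1,5,0](1)
Move 5: P1 pit3 -> P1=[4,4,4,0,5,3](1) P2=[0,1,4,1,5,0](1)

Answer: 1 1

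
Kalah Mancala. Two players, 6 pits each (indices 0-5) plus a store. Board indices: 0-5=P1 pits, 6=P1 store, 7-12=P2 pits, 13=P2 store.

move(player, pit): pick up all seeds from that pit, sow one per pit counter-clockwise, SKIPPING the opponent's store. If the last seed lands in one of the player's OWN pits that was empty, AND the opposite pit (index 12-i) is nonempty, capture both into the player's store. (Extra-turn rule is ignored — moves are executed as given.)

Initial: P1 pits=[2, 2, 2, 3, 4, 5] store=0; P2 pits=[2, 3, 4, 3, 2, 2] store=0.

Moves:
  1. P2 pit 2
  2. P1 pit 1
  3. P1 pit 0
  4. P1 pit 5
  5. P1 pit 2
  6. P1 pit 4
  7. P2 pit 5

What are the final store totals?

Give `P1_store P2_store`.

Move 1: P2 pit2 -> P1=[2,2,2,3,4,5](0) P2=[2,3,0,4,3,3](1)
Move 2: P1 pit1 -> P1=[2,0,3,4,4,5](0) P2=[2,3,0,4,3,3](1)
Move 3: P1 pit0 -> P1=[0,1,4,4,4,5](0) P2=[2,3,0,4,3,3](1)
Move 4: P1 pit5 -> P1=[0,1,4,4,4,0](1) P2=[3,4,1,5,3,3](1)
Move 5: P1 pit2 -> P1=[0,1,0,5,5,1](2) P2=[3,4,1,5,3,3](1)
Move 6: P1 pit4 -> P1=[0,1,0,5,0,2](3) P2=[4,5,2,5,3,3](1)
Move 7: P2 pit5 -> P1=[1,2,0,5,0,2](3) P2=[4,5,2,5,3,0](2)

Answer: 3 2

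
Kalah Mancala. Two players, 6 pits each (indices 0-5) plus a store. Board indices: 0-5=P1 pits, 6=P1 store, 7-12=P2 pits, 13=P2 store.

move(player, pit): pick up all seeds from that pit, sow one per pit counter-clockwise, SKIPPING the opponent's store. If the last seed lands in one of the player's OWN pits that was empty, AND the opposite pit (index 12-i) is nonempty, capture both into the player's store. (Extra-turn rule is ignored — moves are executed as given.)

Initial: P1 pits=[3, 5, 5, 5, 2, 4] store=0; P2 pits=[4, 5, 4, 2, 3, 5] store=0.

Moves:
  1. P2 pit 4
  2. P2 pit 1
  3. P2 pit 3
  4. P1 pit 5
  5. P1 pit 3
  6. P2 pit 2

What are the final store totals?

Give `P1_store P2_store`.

Answer: 2 4

Derivation:
Move 1: P2 pit4 -> P1=[4,5,5,5,2,4](0) P2=[4,5,4,2,0,6](1)
Move 2: P2 pit1 -> P1=[4,5,5,5,2,4](0) P2=[4,0,5,3,1,7](2)
Move 3: P2 pit3 -> P1=[4,5,5,5,2,4](0) P2=[4,0,5,0,2,8](3)
Move 4: P1 pit5 -> P1=[4,5,5,5,2,0](1) P2=[5,1,6,0,2,8](3)
Move 5: P1 pit3 -> P1=[4,5,5,0,3,1](2) P2=[6,2,6,0,2,8](3)
Move 6: P2 pit2 -> P1=[5,6,5,0,3,1](2) P2=[6,2,0,1,3,9](4)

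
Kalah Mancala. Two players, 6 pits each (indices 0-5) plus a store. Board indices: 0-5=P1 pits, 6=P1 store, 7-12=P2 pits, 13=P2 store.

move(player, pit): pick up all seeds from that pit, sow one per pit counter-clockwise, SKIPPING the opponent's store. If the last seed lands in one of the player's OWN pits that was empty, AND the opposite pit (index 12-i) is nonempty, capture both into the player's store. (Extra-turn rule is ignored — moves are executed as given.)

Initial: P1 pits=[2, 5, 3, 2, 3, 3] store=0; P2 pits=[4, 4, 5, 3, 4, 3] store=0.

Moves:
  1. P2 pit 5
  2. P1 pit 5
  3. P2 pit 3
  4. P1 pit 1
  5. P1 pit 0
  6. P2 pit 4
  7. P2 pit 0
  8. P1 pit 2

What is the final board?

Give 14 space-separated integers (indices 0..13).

Move 1: P2 pit5 -> P1=[3,6,3,2,3,3](0) P2=[4,4,5,3,4,0](1)
Move 2: P1 pit5 -> P1=[3,6,3,2,3,0](1) P2=[5,5,5,3,4,0](1)
Move 3: P2 pit3 -> P1=[3,6,3,2,3,0](1) P2=[5,5,5,0,5,1](2)
Move 4: P1 pit1 -> P1=[3,0,4,3,4,1](2) P2=[6,5,5,0,5,1](2)
Move 5: P1 pit0 -> P1=[0,1,5,4,4,1](2) P2=[6,5,5,0,5,1](2)
Move 6: P2 pit4 -> P1=[1,2,6,4,4,1](2) P2=[6,5,5,0,0,2](3)
Move 7: P2 pit0 -> P1=[1,2,6,4,4,1](2) P2=[0,6,6,1,1,3](4)
Move 8: P1 pit2 -> P1=[1,2,0,5,5,2](3) P2=[1,7,6,1,1,3](4)

Answer: 1 2 0 5 5 2 3 1 7 6 1 1 3 4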